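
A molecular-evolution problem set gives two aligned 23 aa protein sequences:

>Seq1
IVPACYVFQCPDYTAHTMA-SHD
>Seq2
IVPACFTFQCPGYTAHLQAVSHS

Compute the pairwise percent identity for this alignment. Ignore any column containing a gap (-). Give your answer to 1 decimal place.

72.7%

Excluding the 1 gap column leaves 22 comparable sites.
The sequences differ at positions 6 (Y/F), 7 (V/T), 12 (D/G), 17 (T/L), 18 (M/Q), 23 (D/S).
16 of the 22 comparable sites match, so the percent identity is 16/22 × 100 = 72.7%.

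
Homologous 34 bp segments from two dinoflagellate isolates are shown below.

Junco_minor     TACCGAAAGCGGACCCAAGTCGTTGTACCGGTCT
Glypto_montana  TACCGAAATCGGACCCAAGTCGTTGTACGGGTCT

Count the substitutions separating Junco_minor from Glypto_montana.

2

The sequences differ at positions 9 (G/T), 29 (C/G).
That gives 2 mismatches out of 34 aligned sites, so the Hamming distance is 2.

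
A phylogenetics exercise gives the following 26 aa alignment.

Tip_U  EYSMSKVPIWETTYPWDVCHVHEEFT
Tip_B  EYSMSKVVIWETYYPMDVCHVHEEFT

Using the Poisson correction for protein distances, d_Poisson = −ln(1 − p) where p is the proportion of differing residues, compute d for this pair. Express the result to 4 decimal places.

Mismatches occur at site 8 (P/V), site 13 (T/Y), site 16 (W/M).
p = 3/26 = 0.115385.
d = −ln(1 − 0.115385) = −ln(0.884615) = 0.1226.

0.1226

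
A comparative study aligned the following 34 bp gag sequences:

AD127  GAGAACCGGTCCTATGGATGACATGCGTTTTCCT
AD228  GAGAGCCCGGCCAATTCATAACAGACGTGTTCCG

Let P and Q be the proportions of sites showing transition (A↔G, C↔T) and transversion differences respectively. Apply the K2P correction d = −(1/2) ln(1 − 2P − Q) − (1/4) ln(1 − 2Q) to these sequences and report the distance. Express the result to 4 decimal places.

The sequences differ at positions 5 (A/G, transition), 8 (G/C, transversion), 10 (T/G, transversion), 13 (T/A, transversion), 16 (G/T, transversion), 17 (G/C, transversion), 20 (G/A, transition), 24 (T/G, transversion), 25 (G/A, transition), 29 (T/G, transversion), 34 (T/G, transversion).
Of the 11 differences, 3 transitions and 8 transversions over 34 sites: P = 3/34 = 0.088235, Q = 8/34 = 0.235294.
d = −0.5·ln(0.588236) − 0.25·ln(0.529412) = −0.5·(-0.530627) − 0.25·(-0.635988) = 0.4243.

0.4243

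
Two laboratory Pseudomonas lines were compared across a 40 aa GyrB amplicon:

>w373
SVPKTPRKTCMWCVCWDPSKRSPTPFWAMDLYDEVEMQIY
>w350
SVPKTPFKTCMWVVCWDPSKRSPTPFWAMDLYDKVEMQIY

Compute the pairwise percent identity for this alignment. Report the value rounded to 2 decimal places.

Mismatches occur at site 7 (R→F), site 13 (C→V), site 34 (E→K).
37 of the 40 sites match, so the percent identity is 37/40 × 100 = 92.50%.

92.50%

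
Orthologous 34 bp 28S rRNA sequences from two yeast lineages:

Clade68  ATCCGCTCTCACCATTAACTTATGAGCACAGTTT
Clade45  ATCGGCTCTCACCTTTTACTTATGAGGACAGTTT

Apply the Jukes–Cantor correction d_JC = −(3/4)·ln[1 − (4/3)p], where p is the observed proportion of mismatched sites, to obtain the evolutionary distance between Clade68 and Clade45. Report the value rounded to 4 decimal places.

0.1280

Mismatches occur at site 4 (C↔G), site 14 (A↔T), site 17 (A↔T), site 27 (C↔G).
p = 4/34 = 0.117647.
d = −0.75 · ln(1 − (4/3)·0.117647) = −0.75 · ln(0.843137) = −0.75 · (-0.170626) = 0.1280.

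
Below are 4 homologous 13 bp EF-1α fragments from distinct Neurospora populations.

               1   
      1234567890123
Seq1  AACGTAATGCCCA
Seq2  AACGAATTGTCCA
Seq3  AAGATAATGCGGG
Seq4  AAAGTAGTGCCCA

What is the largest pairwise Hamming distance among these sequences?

8

Pairwise Hamming distances:
  Seq1 vs Seq2: 3
  Seq1 vs Seq3: 5
  Seq1 vs Seq4: 2
  Seq2 vs Seq3: 8
  Seq2 vs Seq4: 4
  Seq3 vs Seq4: 6
The largest is 8, between Seq2 and Seq3.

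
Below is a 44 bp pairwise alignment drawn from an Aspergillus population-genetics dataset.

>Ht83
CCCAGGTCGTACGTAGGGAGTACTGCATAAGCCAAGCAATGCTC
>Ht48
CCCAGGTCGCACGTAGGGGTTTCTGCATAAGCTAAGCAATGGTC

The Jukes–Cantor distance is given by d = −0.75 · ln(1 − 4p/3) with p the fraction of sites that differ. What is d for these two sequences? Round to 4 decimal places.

0.1505

Differing sites — 10:T/C; 19:A/G; 20:G/T; 22:A/T; 33:C/T; 42:C/G.
p = 6/44 = 0.136364.
d = −0.75 · ln(1 − (4/3)·0.136364) = −0.75 · ln(0.818181) = −0.75 · (-0.200672) = 0.1505.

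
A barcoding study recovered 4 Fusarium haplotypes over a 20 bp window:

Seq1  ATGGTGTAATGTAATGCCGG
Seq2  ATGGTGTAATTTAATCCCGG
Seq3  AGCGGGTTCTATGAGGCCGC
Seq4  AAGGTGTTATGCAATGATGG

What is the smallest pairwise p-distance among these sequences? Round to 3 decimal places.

0.100

Pairwise Hamming distances:
  Seq1 vs Seq2: 2
  Seq1 vs Seq3: 9
  Seq1 vs Seq4: 5
  Seq2 vs Seq3: 10
  Seq2 vs Seq4: 7
  Seq3 vs Seq4: 11
The smallest is 2 mismatches, between Seq1 and Seq2; p = 2/20 = 0.100.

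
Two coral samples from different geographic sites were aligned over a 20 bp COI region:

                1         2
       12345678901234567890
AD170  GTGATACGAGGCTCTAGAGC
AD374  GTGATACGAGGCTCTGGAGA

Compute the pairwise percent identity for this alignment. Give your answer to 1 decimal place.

The sequences differ at positions 16 (A/G), 20 (C/A).
18 of the 20 sites match, so the percent identity is 18/20 × 100 = 90.0%.

90.0%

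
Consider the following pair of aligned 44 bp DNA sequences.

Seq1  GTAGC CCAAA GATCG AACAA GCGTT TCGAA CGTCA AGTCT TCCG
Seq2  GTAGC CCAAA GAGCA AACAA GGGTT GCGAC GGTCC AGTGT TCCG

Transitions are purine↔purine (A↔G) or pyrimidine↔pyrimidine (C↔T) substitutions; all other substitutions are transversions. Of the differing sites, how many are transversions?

7

Differing sites — 13:T/G (Tv); 15:G/A (Ti); 22:C/G (Tv); 26:T/G (Tv); 30:A/C (Tv); 31:C/G (Tv); 35:A/C (Tv); 39:C/G (Tv).
Of the 8 differences, 1 transition and 7 transversions, so the answer is 7.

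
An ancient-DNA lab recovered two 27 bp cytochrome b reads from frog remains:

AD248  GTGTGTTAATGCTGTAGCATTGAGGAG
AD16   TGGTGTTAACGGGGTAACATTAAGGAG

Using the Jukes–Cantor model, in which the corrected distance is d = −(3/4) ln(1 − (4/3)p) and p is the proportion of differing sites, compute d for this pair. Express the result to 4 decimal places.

Differing sites — 1:G/T; 2:T/G; 10:T/C; 12:C/G; 13:T/G; 17:G/A; 22:G/A.
p = 7/27 = 0.259259.
d = −0.75 · ln(1 − (4/3)·0.259259) = −0.75 · ln(0.654321) = −0.75 · (-0.424157) = 0.3181.

0.3181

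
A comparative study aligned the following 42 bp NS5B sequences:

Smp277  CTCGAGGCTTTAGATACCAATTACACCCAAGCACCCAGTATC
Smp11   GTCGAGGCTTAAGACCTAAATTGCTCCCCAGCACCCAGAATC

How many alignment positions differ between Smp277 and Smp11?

Differing sites — 1:C/G; 11:T/A; 15:T/C; 16:A/C; 17:C/T; 18:C/A; 23:A/G; 25:A/T; 29:A/C; 39:T/A.
That gives 10 mismatches out of 42 aligned sites, so the Hamming distance is 10.

10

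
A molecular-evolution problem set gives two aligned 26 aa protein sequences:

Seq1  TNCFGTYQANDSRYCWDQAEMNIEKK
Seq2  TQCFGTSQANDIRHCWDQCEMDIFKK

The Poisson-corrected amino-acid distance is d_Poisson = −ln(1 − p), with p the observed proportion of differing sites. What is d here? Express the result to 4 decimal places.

0.3137

Mismatches occur at site 2 (N→Q), site 7 (Y→S), site 12 (S→I), site 14 (Y→H), site 19 (A→C), site 22 (N→D), site 24 (E→F).
p = 7/26 = 0.269231.
d = −ln(1 − 0.269231) = −ln(0.730769) = 0.3137.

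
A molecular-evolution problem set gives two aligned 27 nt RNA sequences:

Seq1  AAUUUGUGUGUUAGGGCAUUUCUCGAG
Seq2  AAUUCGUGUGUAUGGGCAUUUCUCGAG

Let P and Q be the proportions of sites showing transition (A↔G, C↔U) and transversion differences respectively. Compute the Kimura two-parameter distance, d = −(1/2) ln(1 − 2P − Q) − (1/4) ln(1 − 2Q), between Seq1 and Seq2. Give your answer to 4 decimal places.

0.1203

The sequences differ at positions 5 (U/C, transition), 12 (U/A, transversion), 13 (A/U, transversion).
Of the 3 differences, 1 transition and 2 transversions over 27 sites: P = 1/27 = 0.037037, Q = 2/27 = 0.074074.
d = −0.5·ln(0.851852) − 0.25·ln(0.851852) = −0.5·(-0.160342) − 0.25·(-0.160342) = 0.1203.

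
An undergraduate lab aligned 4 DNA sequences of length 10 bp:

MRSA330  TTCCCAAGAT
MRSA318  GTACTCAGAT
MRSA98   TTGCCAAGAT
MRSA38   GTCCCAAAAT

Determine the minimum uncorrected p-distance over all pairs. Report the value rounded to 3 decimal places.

Pairwise Hamming distances:
  MRSA330 vs MRSA318: 4
  MRSA330 vs MRSA98: 1
  MRSA330 vs MRSA38: 2
  MRSA318 vs MRSA98: 4
  MRSA318 vs MRSA38: 4
  MRSA98 vs MRSA38: 3
The smallest is 1 mismatch, between MRSA330 and MRSA98; p = 1/10 = 0.100.

0.100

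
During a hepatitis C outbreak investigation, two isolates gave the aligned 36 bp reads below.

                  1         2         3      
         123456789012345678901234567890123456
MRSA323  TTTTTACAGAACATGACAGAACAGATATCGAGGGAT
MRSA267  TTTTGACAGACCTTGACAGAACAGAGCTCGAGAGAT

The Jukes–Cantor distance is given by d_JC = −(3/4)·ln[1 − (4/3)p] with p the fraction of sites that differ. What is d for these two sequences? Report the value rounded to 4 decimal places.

0.1885

Differing sites — 5:T/G; 11:A/C; 13:A/T; 26:T/G; 27:A/C; 33:G/A.
p = 6/36 = 0.166667.
d = −0.75 · ln(1 − (4/3)·0.166667) = −0.75 · ln(0.777777) = −0.75 · (-0.251315) = 0.1885.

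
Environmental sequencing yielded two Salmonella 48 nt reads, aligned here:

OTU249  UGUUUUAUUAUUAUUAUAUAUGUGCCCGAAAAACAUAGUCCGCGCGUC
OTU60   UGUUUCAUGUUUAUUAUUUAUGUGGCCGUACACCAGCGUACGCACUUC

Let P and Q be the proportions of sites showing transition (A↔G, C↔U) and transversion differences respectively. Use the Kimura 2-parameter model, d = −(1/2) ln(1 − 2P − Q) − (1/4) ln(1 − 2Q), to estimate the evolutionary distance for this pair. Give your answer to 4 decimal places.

Differing sites — 6:U/C (Ti); 9:U/G (Tv); 10:A/U (Tv); 18:A/U (Tv); 25:C/G (Tv); 29:A/U (Tv); 31:A/C (Tv); 33:A/C (Tv); 36:U/G (Tv); 37:A/C (Tv); 40:C/A (Tv); 44:G/A (Ti); 46:G/U (Tv).
Of the 13 differences, 2 transitions and 11 transversions over 48 sites: P = 2/48 = 0.041667, Q = 11/48 = 0.229167.
d = −0.5·ln(0.687499) − 0.25·ln(0.541666) = −0.5·(-0.374695) − 0.25·(-0.613106) = 0.3406.

0.3406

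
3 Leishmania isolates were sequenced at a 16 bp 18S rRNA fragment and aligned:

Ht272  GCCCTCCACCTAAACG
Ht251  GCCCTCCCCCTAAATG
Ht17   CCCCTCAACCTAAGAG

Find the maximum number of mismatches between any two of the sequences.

Pairwise Hamming distances:
  Ht272 vs Ht251: 2
  Ht272 vs Ht17: 4
  Ht251 vs Ht17: 5
The largest is 5, between Ht251 and Ht17.

5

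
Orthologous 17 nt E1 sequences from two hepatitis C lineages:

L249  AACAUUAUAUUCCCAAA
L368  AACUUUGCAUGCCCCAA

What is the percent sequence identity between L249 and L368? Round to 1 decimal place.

Mismatches occur at site 4 (A→U), site 7 (A→G), site 8 (U→C), site 11 (U→G), site 15 (A→C).
12 of the 17 sites match, so the percent identity is 12/17 × 100 = 70.6%.

70.6%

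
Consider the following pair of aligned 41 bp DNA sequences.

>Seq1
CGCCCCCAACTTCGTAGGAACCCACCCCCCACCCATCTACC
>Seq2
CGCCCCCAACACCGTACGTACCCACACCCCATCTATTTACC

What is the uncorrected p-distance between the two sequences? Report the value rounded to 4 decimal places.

0.1951

Differing sites — 11:T/A; 12:T/C; 17:G/C; 19:A/T; 26:C/A; 32:C/T; 34:C/T; 37:C/T.
There are 8 differences over 41 sites, so p = 8/41 = 0.1951.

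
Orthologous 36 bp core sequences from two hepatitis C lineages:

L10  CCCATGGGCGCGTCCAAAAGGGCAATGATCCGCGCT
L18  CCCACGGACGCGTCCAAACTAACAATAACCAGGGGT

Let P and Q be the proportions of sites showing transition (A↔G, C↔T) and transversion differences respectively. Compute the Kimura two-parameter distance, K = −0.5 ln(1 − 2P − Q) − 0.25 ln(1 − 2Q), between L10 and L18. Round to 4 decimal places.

Differing sites — 5:T/C (Ti); 8:G/A (Ti); 19:A/C (Tv); 20:G/T (Tv); 21:G/A (Ti); 22:G/A (Ti); 27:G/A (Ti); 29:T/C (Ti); 31:C/A (Tv); 33:C/G (Tv); 35:C/G (Tv).
Of the 11 differences, 6 transitions and 5 transversions over 36 sites: P = 6/36 = 0.166667, Q = 5/36 = 0.138889.
d = −0.5·ln(0.527777) − 0.25·ln(0.722222) = −0.5·(-0.639081) − 0.25·(-0.325423) = 0.4009.

0.4009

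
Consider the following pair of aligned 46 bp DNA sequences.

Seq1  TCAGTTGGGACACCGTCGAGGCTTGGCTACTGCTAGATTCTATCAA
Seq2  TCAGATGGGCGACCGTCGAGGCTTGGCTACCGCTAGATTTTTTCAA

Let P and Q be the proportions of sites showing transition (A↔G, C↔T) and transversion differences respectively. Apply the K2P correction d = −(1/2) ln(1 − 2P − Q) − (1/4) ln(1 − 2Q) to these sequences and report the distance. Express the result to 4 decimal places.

0.1433

Mismatches occur at site 5 (T/A, transversion), site 10 (A/C, transversion), site 11 (C/G, transversion), site 31 (T/C, transition), site 40 (C/T, transition), site 42 (A/T, transversion).
Of the 6 differences, 2 transitions and 4 transversions over 46 sites: P = 2/46 = 0.043478, Q = 4/46 = 0.086957.
d = −0.5·ln(0.826087) − 0.25·ln(0.826086) = −0.5·(-0.191055) − 0.25·(-0.191056) = 0.1433.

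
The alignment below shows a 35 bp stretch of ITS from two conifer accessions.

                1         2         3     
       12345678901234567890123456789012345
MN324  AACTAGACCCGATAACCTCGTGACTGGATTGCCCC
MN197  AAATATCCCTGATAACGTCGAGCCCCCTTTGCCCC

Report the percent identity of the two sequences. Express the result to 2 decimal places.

The sequences differ at positions 3 (C/A), 6 (G/T), 7 (A/C), 10 (C/T), 17 (C/G), 21 (T/A), 23 (A/C), 25 (T/C), 26 (G/C), 27 (G/C), 28 (A/T).
24 of the 35 sites match, so the percent identity is 24/35 × 100 = 68.57%.

68.57%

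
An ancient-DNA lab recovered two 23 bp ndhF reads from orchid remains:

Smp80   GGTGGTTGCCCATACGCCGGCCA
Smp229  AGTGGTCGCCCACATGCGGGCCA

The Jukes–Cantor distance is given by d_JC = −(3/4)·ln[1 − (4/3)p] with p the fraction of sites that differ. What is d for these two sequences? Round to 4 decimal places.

Differing sites — 1:G/A; 7:T/C; 13:T/C; 15:C/T; 18:C/G.
p = 5/23 = 0.217391.
d = −0.75 · ln(1 − (4/3)·0.217391) = −0.75 · ln(0.710145) = −0.75 · (-0.342286) = 0.2567.

0.2567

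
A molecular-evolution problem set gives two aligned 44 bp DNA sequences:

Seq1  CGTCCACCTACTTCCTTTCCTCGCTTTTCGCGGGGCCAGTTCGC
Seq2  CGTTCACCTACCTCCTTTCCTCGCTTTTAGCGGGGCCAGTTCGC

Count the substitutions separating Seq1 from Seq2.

3

The sequences differ at positions 4 (C/T), 12 (T/C), 29 (C/A).
That gives 3 mismatches out of 44 aligned sites, so the Hamming distance is 3.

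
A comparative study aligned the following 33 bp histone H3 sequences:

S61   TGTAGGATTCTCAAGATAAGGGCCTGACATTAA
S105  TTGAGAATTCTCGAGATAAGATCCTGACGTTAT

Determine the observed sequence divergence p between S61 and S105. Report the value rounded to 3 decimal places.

0.242

Mismatches occur at site 2 (G→T), site 3 (T→G), site 6 (G→A), site 13 (A→G), site 21 (G→A), site 22 (G→T), site 29 (A→G), site 33 (A→T).
There are 8 differences over 33 sites, so p = 8/33 = 0.242.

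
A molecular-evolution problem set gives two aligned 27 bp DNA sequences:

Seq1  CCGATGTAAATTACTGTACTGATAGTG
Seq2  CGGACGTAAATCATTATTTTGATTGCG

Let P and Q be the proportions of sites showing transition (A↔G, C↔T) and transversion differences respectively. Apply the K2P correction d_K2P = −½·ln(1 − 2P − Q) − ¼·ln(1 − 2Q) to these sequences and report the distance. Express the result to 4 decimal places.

Mismatches occur at site 2 (C/G, transversion), site 5 (T/C, transition), site 12 (T/C, transition), site 14 (C/T, transition), site 16 (G/A, transition), site 18 (A/T, transversion), site 19 (C/T, transition), site 24 (A/T, transversion), site 26 (T/C, transition).
Of the 9 differences, 6 transitions and 3 transversions over 27 sites: P = 6/27 = 0.222222, Q = 3/27 = 0.111111.
d = −0.5·ln(0.444445) − 0.25·ln(0.777778) = −0.5·(-0.810929) − 0.25·(-0.251314) = 0.4683.

0.4683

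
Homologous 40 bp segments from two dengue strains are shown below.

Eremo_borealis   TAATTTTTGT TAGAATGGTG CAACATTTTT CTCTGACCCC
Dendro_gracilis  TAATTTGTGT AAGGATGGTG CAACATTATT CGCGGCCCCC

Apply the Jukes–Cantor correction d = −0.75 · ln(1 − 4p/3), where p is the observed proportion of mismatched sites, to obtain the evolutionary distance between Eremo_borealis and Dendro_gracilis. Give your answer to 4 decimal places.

0.1993

Mismatches occur at site 7 (T→G), site 11 (T→A), site 14 (A→G), site 28 (T→A), site 32 (T→G), site 34 (T→G), site 36 (A→C).
p = 7/40 = 0.175000.
d = −0.75 · ln(1 − (4/3)·0.175000) = −0.75 · ln(0.766667) = −0.75 · (-0.265703) = 0.1993.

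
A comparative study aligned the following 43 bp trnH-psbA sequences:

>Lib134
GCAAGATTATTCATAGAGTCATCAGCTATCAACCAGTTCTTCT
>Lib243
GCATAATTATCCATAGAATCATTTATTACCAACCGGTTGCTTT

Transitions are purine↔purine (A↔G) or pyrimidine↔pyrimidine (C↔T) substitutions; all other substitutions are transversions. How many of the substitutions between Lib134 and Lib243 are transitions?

Mismatches occur at site 4 (A→T, transversion), site 5 (G→A, transition), site 11 (T→C, transition), site 18 (G→A, transition), site 23 (C→T, transition), site 24 (A→T, transversion), site 25 (G→A, transition), site 26 (C→T, transition), site 29 (T→C, transition), site 35 (A→G, transition), site 39 (C→G, transversion), site 40 (T→C, transition), site 42 (C→T, transition).
Of the 13 differences, 10 transitions and 3 transversions, so the answer is 10.

10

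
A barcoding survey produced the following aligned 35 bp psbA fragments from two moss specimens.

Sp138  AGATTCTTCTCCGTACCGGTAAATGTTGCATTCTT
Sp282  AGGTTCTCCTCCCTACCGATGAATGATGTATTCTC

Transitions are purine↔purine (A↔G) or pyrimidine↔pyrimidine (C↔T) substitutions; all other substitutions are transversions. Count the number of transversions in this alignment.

2

Mismatches occur at site 3 (A↔G, transition), site 8 (T↔C, transition), site 13 (G↔C, transversion), site 19 (G↔A, transition), site 21 (A↔G, transition), site 26 (T↔A, transversion), site 29 (C↔T, transition), site 35 (T↔C, transition).
Of the 8 differences, 6 transitions and 2 transversions, so the answer is 2.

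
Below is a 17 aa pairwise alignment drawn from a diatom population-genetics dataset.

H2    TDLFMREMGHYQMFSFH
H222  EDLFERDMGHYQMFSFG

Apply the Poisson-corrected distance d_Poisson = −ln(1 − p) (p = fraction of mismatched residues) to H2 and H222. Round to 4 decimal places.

0.2683

Mismatches occur at site 1 (T/E), site 5 (M/E), site 7 (E/D), site 17 (H/G).
p = 4/17 = 0.235294.
d = −ln(1 − 0.235294) = −ln(0.764706) = 0.2683.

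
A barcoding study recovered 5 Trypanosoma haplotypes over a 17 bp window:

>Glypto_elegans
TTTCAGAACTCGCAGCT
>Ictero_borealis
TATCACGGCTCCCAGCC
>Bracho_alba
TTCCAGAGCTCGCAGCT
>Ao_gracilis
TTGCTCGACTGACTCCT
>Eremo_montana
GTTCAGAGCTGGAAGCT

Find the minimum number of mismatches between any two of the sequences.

2

Pairwise Hamming distances:
  Glypto_elegans vs Ictero_borealis: 6
  Glypto_elegans vs Bracho_alba: 2
  Glypto_elegans vs Ao_gracilis: 8
  Glypto_elegans vs Eremo_montana: 4
  Ictero_borealis vs Bracho_alba: 6
  Ictero_borealis vs Ao_gracilis: 9
  Ictero_borealis vs Eremo_montana: 8
  Bracho_alba vs Ao_gracilis: 9
  Bracho_alba vs Eremo_montana: 4
  Ao_gracilis vs Eremo_montana: 10
The smallest is 2, between Glypto_elegans and Bracho_alba.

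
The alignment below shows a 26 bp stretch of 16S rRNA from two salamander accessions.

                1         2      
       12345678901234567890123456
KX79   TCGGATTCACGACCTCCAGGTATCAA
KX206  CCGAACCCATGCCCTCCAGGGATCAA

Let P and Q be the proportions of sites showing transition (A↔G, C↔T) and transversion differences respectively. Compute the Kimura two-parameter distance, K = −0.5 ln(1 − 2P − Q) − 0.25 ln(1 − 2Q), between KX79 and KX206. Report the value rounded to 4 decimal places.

0.3513

Mismatches occur at site 1 (T→C, transition), site 4 (G→A, transition), site 6 (T→C, transition), site 7 (T→C, transition), site 10 (C→T, transition), site 12 (A→C, transversion), site 21 (T→G, transversion).
Of the 7 differences, 5 transitions and 2 transversions over 26 sites: P = 5/26 = 0.192308, Q = 2/26 = 0.076923.
d = −0.5·ln(0.538461) − 0.25·ln(0.846154) = −0.5·(-0.619040) − 0.25·(-0.167054) = 0.3513.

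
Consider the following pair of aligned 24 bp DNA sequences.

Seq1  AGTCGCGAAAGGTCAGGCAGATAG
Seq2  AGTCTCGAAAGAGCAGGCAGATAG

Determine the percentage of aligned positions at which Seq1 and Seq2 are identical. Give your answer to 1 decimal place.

Differing sites — 5:G/T; 12:G/A; 13:T/G.
21 of the 24 sites match, so the percent identity is 21/24 × 100 = 87.5%.

87.5%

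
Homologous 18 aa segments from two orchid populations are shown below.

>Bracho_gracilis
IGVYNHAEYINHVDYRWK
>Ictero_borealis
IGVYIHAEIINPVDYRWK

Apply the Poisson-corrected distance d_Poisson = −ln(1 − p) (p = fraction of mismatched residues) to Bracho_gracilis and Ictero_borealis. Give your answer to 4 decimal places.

0.1823

The sequences differ at positions 5 (N/I), 9 (Y/I), 12 (H/P).
p = 3/18 = 0.166667.
d = −ln(1 − 0.166667) = −ln(0.833333) = 0.1823.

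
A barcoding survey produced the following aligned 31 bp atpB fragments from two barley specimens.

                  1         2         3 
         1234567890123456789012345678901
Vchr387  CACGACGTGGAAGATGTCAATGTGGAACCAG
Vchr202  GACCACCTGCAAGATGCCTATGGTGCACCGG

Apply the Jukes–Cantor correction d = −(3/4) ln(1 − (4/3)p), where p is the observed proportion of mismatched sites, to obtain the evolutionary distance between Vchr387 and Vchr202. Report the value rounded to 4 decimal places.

0.4217

Mismatches occur at site 1 (C→G), site 4 (G→C), site 7 (G→C), site 10 (G→C), site 17 (T→C), site 19 (A→T), site 23 (T→G), site 24 (G→T), site 26 (A→C), site 30 (A→G).
p = 10/31 = 0.322581.
d = −0.75 · ln(1 − (4/3)·0.322581) = −0.75 · ln(0.569892) = −0.75 · (-0.562308) = 0.4217.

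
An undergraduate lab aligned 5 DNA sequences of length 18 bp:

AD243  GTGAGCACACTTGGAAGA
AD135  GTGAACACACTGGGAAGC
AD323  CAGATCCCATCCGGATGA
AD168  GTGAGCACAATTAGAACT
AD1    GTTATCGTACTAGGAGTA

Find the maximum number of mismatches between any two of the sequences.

Pairwise Hamming distances:
  AD243 vs AD135: 3
  AD243 vs AD323: 8
  AD243 vs AD168: 4
  AD243 vs AD1: 7
  AD135 vs AD323: 9
  AD135 vs AD168: 6
  AD135 vs AD1: 8
  AD323 vs AD168: 11
  AD323 vs AD1: 10
  AD168 vs AD1: 10
The largest is 11, between AD323 and AD168.

11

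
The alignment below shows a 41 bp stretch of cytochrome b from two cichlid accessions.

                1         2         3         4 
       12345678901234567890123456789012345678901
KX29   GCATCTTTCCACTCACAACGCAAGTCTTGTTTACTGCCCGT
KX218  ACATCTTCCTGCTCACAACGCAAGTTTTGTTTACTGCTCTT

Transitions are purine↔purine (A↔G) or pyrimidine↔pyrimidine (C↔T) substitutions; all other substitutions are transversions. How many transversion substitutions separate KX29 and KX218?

Differing sites — 1:G/A (Ti); 8:T/C (Ti); 10:C/T (Ti); 11:A/G (Ti); 26:C/T (Ti); 38:C/T (Ti); 40:G/T (Tv).
Of the 7 differences, 6 transitions and 1 transversion, so the answer is 1.

1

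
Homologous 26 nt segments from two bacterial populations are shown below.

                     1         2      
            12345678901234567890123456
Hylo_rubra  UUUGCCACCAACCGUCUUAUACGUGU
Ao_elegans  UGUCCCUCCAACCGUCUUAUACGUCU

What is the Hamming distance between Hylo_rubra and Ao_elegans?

4

Differing sites — 2:U/G; 4:G/C; 7:A/U; 25:G/C.
That gives 4 mismatches out of 26 aligned sites, so the Hamming distance is 4.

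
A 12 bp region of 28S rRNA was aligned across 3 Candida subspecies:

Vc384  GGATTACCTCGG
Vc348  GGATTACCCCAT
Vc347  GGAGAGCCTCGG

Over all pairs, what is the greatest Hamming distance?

Pairwise Hamming distances:
  Vc384 vs Vc348: 3
  Vc384 vs Vc347: 3
  Vc348 vs Vc347: 6
The largest is 6, between Vc348 and Vc347.

6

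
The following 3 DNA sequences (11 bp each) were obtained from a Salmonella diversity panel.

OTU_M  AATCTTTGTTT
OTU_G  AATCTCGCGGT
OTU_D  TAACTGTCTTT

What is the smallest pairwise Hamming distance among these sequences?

Pairwise Hamming distances:
  OTU_M vs OTU_G: 5
  OTU_M vs OTU_D: 4
  OTU_G vs OTU_D: 6
The smallest is 4, between OTU_M and OTU_D.

4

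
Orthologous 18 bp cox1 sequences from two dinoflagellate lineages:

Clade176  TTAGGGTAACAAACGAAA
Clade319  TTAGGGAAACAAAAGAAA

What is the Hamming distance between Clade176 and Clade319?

2

Mismatches occur at site 7 (T→A), site 14 (C→A).
That gives 2 mismatches out of 18 aligned sites, so the Hamming distance is 2.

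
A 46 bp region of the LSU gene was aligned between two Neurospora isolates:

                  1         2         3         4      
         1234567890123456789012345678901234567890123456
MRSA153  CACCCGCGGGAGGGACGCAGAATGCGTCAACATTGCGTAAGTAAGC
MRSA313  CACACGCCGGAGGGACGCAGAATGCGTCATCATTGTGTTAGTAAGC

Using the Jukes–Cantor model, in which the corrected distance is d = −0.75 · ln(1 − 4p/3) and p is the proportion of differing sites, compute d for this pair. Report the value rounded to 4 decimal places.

0.1174

The sequences differ at positions 4 (C/A), 8 (G/C), 30 (A/T), 36 (C/T), 39 (A/T).
p = 5/46 = 0.108696.
d = −0.75 · ln(1 − (4/3)·0.108696) = −0.75 · ln(0.855072) = −0.75 · (-0.156570) = 0.1174.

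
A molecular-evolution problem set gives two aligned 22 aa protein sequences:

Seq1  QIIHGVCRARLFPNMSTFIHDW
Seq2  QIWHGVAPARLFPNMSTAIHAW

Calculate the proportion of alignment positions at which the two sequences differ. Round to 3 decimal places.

0.227

The sequences differ at positions 3 (I/W), 7 (C/A), 8 (R/P), 18 (F/A), 21 (D/A).
There are 5 differences over 22 sites, so p = 5/22 = 0.227.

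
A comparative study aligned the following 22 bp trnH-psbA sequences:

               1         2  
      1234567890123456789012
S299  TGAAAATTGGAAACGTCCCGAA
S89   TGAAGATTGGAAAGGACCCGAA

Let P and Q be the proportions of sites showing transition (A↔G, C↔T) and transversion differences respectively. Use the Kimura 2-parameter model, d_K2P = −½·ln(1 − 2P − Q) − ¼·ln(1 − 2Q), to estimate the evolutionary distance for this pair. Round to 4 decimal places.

The sequences differ at positions 5 (A/G, transition), 14 (C/G, transversion), 16 (T/A, transversion).
Of the 3 differences, 1 transition and 2 transversions over 22 sites: P = 1/22 = 0.045455, Q = 2/22 = 0.090909.
d = −0.5·ln(0.818181) − 0.25·ln(0.818182) = −0.5·(-0.200672) − 0.25·(-0.200670) = 0.1505.

0.1505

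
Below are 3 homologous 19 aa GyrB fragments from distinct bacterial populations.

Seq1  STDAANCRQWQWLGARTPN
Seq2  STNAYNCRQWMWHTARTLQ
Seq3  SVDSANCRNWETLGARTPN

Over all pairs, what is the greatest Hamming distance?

11

Pairwise Hamming distances:
  Seq1 vs Seq2: 7
  Seq1 vs Seq3: 5
  Seq2 vs Seq3: 11
The largest is 11, between Seq2 and Seq3.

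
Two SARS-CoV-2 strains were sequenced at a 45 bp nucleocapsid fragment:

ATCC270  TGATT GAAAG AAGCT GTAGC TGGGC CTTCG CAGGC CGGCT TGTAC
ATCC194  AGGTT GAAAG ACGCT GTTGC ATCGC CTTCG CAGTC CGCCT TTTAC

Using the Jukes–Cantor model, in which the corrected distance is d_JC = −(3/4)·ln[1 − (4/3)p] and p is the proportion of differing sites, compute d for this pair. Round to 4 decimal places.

Differing sites — 1:T/A; 3:A/G; 12:A/C; 18:A/T; 21:T/A; 22:G/T; 23:G/C; 34:G/T; 38:G/C; 42:G/T.
p = 10/45 = 0.222222.
d = −0.75 · ln(1 − (4/3)·0.222222) = −0.75 · ln(0.703704) = −0.75 · (-0.351397) = 0.2635.

0.2635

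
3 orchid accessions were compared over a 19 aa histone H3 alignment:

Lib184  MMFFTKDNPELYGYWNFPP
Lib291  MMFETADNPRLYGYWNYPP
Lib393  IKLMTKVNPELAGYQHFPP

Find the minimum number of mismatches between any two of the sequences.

4

Pairwise Hamming distances:
  Lib184 vs Lib291: 4
  Lib184 vs Lib393: 8
  Lib291 vs Lib393: 11
The smallest is 4, between Lib184 and Lib291.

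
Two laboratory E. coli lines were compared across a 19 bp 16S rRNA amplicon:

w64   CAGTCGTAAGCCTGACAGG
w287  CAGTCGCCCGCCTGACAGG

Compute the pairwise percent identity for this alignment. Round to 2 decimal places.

84.21%

Differing sites — 7:T/C; 8:A/C; 9:A/C.
16 of the 19 sites match, so the percent identity is 16/19 × 100 = 84.21%.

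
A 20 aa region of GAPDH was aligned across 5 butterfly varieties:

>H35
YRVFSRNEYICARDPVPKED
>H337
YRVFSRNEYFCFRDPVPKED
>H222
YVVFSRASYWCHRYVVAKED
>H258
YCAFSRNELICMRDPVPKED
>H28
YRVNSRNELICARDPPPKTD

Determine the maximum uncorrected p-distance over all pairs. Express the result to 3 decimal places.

0.600

Pairwise Hamming distances:
  H35 vs H337: 2
  H35 vs H222: 8
  H35 vs H258: 4
  H35 vs H28: 4
  H337 vs H222: 8
  H337 vs H258: 5
  H337 vs H28: 6
  H222 vs H258: 10
  H222 vs H28: 12
  H258 vs H28: 6
The largest is 12 mismatches, between H222 and H28; p = 12/20 = 0.600.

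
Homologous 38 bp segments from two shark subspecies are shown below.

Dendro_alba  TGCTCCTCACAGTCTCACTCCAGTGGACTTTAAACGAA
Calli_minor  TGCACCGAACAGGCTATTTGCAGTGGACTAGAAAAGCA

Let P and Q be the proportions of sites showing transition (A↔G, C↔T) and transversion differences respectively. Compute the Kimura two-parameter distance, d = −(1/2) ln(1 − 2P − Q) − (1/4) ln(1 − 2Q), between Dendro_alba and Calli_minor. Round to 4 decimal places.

Differing sites — 4:T/A (Tv); 7:T/G (Tv); 8:C/A (Tv); 13:T/G (Tv); 16:C/A (Tv); 17:A/T (Tv); 18:C/T (Ti); 20:C/G (Tv); 30:T/A (Tv); 31:T/G (Tv); 35:C/A (Tv); 37:A/C (Tv).
Of the 12 differences, 1 transition and 11 transversions over 38 sites: P = 1/38 = 0.026316, Q = 11/38 = 0.289474.
d = −0.5·ln(0.657894) − 0.25·ln(0.421052) = −0.5·(-0.418711) − 0.25·(-0.864999) = 0.4256.

0.4256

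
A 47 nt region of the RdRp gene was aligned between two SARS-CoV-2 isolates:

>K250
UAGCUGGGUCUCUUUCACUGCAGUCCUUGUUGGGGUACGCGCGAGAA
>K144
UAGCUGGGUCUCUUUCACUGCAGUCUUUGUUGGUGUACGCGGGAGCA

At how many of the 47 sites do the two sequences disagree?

Mismatches occur at site 26 (C↔U), site 34 (G↔U), site 42 (C↔G), site 46 (A↔C).
That gives 4 mismatches out of 47 aligned sites, so the Hamming distance is 4.

4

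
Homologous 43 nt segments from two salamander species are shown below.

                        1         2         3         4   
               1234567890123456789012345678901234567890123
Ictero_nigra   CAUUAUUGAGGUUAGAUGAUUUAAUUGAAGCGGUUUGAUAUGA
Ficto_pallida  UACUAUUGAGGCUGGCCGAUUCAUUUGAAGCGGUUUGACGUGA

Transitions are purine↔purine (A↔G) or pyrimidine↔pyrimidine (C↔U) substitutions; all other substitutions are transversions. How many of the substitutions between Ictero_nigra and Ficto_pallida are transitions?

Differing sites — 1:C/U (Ti); 3:U/C (Ti); 12:U/C (Ti); 14:A/G (Ti); 16:A/C (Tv); 17:U/C (Ti); 22:U/C (Ti); 24:A/U (Tv); 39:U/C (Ti); 40:A/G (Ti).
Of the 10 differences, 8 transitions and 2 transversions, so the answer is 8.

8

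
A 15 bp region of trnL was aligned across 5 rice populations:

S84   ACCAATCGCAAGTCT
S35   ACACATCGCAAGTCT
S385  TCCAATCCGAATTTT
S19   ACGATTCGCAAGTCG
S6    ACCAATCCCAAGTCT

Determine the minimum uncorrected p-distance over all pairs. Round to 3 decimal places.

0.067

Pairwise Hamming distances:
  S84 vs S35: 2
  S84 vs S385: 5
  S84 vs S19: 3
  S84 vs S6: 1
  S35 vs S385: 7
  S35 vs S19: 4
  S35 vs S6: 3
  S385 vs S19: 8
  S385 vs S6: 4
  S19 vs S6: 4
The smallest is 1 mismatch, between S84 and S6; p = 1/15 = 0.067.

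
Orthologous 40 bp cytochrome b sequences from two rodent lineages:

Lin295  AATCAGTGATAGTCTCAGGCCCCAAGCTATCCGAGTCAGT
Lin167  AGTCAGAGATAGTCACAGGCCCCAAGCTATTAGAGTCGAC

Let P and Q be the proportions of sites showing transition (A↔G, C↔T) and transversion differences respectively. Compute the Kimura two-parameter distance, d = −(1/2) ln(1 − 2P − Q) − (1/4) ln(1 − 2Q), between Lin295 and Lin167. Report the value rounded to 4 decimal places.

Mismatches occur at site 2 (A↔G, transition), site 7 (T↔A, transversion), site 15 (T↔A, transversion), site 31 (C↔T, transition), site 32 (C↔A, transversion), site 38 (A↔G, transition), site 39 (G↔A, transition), site 40 (T↔C, transition).
Of the 8 differences, 5 transitions and 3 transversions over 40 sites: P = 5/40 = 0.125000, Q = 3/40 = 0.075000.
d = −0.5·ln(0.675000) − 0.25·ln(0.850000) = −0.5·(-0.393043) − 0.25·(-0.162519) = 0.2372.

0.2372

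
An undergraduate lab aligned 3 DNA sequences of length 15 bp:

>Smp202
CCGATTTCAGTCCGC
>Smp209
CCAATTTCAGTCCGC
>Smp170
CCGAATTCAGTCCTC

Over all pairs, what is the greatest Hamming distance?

3

Pairwise Hamming distances:
  Smp202 vs Smp209: 1
  Smp202 vs Smp170: 2
  Smp209 vs Smp170: 3
The largest is 3, between Smp209 and Smp170.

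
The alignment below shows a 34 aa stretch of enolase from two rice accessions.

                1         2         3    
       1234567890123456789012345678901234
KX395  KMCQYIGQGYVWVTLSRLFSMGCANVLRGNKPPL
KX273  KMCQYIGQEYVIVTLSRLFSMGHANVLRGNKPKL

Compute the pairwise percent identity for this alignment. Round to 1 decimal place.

88.2%

Mismatches occur at site 9 (G↔E), site 12 (W↔I), site 23 (C↔H), site 33 (P↔K).
30 of the 34 sites match, so the percent identity is 30/34 × 100 = 88.2%.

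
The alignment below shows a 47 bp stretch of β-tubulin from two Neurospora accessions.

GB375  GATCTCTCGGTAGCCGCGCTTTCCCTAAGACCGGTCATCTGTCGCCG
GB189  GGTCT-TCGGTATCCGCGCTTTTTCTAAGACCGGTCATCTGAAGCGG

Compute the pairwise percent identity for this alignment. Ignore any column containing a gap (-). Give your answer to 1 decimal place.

Excluding the 1 gap column leaves 46 comparable sites.
Differing sites — 2:A/G; 13:G/T; 23:C/T; 24:C/T; 42:T/A; 43:C/A; 46:C/G.
39 of the 46 comparable sites match, so the percent identity is 39/46 × 100 = 84.8%.

84.8%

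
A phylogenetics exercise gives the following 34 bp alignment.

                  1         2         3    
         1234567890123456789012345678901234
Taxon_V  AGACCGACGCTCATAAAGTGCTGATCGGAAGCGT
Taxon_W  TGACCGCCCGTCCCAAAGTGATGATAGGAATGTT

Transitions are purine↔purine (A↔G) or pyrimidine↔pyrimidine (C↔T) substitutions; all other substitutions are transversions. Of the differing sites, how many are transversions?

Differing sites — 1:A/T (Tv); 7:A/C (Tv); 9:G/C (Tv); 10:C/G (Tv); 13:A/C (Tv); 14:T/C (Ti); 21:C/A (Tv); 26:C/A (Tv); 31:G/T (Tv); 32:C/G (Tv); 33:G/T (Tv).
Of the 11 differences, 1 transition and 10 transversions, so the answer is 10.

10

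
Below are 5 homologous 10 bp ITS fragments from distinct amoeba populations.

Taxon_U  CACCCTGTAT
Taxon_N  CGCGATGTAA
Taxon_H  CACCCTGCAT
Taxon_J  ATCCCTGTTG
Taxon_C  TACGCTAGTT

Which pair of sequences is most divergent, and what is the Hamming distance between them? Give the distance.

Pairwise Hamming distances:
  Taxon_U vs Taxon_N: 4
  Taxon_U vs Taxon_H: 1
  Taxon_U vs Taxon_J: 4
  Taxon_U vs Taxon_C: 5
  Taxon_N vs Taxon_H: 5
  Taxon_N vs Taxon_J: 6
  Taxon_N vs Taxon_C: 7
  Taxon_H vs Taxon_J: 5
  Taxon_H vs Taxon_C: 5
  Taxon_J vs Taxon_C: 6
The largest is 7, between Taxon_N and Taxon_C.

7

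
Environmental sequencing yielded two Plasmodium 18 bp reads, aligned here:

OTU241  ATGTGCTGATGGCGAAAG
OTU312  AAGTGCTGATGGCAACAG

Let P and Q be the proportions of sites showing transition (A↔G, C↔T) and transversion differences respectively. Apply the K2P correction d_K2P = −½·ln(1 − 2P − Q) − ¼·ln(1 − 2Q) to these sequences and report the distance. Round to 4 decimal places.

Mismatches occur at site 2 (T→A, transversion), site 14 (G→A, transition), site 16 (A→C, transversion).
Of the 3 differences, 1 transition and 2 transversions over 18 sites: P = 1/18 = 0.055556, Q = 2/18 = 0.111111.
d = −0.5·ln(0.777777) − 0.25·ln(0.777778) = −0.5·(-0.251315) − 0.25·(-0.251314) = 0.1885.

0.1885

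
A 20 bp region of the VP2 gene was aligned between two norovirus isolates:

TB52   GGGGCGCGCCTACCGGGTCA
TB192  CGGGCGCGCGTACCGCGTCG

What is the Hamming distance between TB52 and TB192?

Differing sites — 1:G/C; 10:C/G; 16:G/C; 20:A/G.
That gives 4 mismatches out of 20 aligned sites, so the Hamming distance is 4.

4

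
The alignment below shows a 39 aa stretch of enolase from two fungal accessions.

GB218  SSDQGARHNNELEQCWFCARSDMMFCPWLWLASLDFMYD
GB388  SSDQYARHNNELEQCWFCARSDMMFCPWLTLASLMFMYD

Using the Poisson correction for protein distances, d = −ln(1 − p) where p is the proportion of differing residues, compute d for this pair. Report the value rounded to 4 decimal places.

0.0800

The sequences differ at positions 5 (G/Y), 30 (W/T), 35 (D/M).
p = 3/39 = 0.076923.
d = −ln(1 − 0.076923) = −ln(0.923077) = 0.0800.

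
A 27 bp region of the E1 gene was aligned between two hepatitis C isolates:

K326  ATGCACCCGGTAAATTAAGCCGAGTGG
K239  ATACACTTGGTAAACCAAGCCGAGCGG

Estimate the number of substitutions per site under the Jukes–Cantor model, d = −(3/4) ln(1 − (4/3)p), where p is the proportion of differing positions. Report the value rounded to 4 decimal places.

0.2635

Mismatches occur at site 3 (G↔A), site 7 (C↔T), site 8 (C↔T), site 15 (T↔C), site 16 (T↔C), site 25 (T↔C).
p = 6/27 = 0.222222.
d = −0.75 · ln(1 − (4/3)·0.222222) = −0.75 · ln(0.703704) = −0.75 · (-0.351397) = 0.2635.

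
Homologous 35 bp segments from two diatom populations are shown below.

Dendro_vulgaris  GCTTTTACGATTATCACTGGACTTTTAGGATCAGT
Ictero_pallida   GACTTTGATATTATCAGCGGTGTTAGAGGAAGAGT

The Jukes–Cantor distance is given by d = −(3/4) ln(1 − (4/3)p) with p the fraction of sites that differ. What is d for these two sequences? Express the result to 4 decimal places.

0.5128

The sequences differ at positions 2 (C/A), 3 (T/C), 7 (A/G), 8 (C/A), 9 (G/T), 17 (C/G), 18 (T/C), 21 (A/T), 22 (C/G), 25 (T/A), 26 (T/G), 31 (T/A), 32 (C/G).
p = 13/35 = 0.371429.
d = −0.75 · ln(1 − (4/3)·0.371429) = −0.75 · ln(0.504761) = −0.75 · (-0.683670) = 0.5128.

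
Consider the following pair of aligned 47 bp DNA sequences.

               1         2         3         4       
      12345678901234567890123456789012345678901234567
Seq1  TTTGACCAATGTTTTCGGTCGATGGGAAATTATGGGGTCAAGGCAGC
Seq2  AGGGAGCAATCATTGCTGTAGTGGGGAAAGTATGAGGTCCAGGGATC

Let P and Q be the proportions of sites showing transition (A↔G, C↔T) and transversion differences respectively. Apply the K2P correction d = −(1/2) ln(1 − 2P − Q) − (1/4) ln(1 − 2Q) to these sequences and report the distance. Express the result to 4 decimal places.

Differing sites — 1:T/A (Tv); 2:T/G (Tv); 3:T/G (Tv); 6:C/G (Tv); 11:G/C (Tv); 12:T/A (Tv); 15:T/G (Tv); 17:G/T (Tv); 20:C/A (Tv); 22:A/T (Tv); 23:T/G (Tv); 30:T/G (Tv); 35:G/A (Ti); 40:A/C (Tv); 44:C/G (Tv); 46:G/T (Tv).
Of the 16 differences, 1 transition and 15 transversions over 47 sites: P = 1/47 = 0.021277, Q = 15/47 = 0.319149.
d = −0.5·ln(0.638297) − 0.25·ln(0.361702) = −0.5·(-0.448952) − 0.25·(-1.016935) = 0.4787.

0.4787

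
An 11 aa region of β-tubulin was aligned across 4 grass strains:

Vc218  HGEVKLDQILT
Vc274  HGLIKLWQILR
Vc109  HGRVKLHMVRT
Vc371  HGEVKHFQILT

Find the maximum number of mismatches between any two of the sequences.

7

Pairwise Hamming distances:
  Vc218 vs Vc274: 4
  Vc218 vs Vc109: 5
  Vc218 vs Vc371: 2
  Vc274 vs Vc109: 7
  Vc274 vs Vc371: 5
  Vc109 vs Vc371: 6
The largest is 7, between Vc274 and Vc109.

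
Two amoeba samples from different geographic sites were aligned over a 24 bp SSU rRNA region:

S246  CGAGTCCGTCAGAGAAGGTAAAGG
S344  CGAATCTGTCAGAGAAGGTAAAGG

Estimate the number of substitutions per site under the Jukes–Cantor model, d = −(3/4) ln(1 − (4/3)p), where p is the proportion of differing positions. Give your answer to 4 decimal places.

Differing sites — 4:G/A; 7:C/T.
p = 2/24 = 0.083333.
d = −0.75 · ln(1 − (4/3)·0.083333) = −0.75 · ln(0.888889) = −0.75 · (-0.117783) = 0.0883.

0.0883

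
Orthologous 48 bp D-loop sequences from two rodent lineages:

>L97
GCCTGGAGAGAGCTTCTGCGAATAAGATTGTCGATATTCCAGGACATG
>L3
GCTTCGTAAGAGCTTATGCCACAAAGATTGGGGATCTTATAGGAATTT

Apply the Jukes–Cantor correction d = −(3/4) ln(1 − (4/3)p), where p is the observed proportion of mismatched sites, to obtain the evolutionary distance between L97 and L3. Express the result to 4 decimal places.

0.4408

Mismatches occur at site 3 (C↔T), site 5 (G↔C), site 7 (A↔T), site 8 (G↔A), site 16 (C↔A), site 20 (G↔C), site 22 (A↔C), site 23 (T↔A), site 31 (T↔G), site 32 (C↔G), site 36 (A↔C), site 39 (C↔A), site 40 (C↔T), site 45 (C↔A), site 46 (A↔T), site 48 (G↔T).
p = 16/48 = 0.333333.
d = −0.75 · ln(1 − (4/3)·0.333333) = −0.75 · ln(0.555556) = −0.75 · (-0.587786) = 0.4408.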